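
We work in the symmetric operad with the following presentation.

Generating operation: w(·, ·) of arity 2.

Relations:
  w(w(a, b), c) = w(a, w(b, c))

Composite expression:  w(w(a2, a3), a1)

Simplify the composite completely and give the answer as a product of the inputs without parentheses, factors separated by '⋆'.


Key point: w is associative — brackets drop, the a-order remains.
w(a2, a3) flattens to a2 ⋆ a3
w(w(a2, a3), a1) flattens to a2 ⋆ a3 ⋆ a1

a2 ⋆ a3 ⋆ a1


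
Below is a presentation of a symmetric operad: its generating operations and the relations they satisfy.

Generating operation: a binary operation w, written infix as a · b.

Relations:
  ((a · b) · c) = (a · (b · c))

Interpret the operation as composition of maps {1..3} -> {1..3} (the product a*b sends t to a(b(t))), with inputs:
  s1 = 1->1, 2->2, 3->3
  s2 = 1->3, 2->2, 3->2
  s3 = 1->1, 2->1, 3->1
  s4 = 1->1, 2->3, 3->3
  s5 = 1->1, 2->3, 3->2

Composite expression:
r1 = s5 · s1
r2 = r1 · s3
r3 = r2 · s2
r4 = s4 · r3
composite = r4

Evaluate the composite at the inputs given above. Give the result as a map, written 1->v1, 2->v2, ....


1->1, 2->1, 3->1

(s5 · s1) = 1->1, 2->3, 3->2
((s5 · s1) · s3) = 1->1, 2->1, 3->1
(((s5 · s1) · s3) · s2) = 1->1, 2->1, 3->1
(s4 · (((s5 · s1) · s3) · s2)) = 1->1, 2->1, 3->1


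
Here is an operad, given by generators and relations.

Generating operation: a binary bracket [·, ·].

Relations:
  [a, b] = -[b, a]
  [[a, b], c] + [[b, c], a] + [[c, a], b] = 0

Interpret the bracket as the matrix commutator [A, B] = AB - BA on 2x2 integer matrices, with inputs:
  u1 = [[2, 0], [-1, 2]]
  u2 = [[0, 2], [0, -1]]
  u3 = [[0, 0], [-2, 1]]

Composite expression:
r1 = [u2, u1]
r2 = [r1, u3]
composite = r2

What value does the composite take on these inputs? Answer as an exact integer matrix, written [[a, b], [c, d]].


[[0, 0], [-9, 0]]

[u2, u1] = [[-2, 0], [1, 2]]
[[u2, u1], u3] = [[0, 0], [-9, 0]]


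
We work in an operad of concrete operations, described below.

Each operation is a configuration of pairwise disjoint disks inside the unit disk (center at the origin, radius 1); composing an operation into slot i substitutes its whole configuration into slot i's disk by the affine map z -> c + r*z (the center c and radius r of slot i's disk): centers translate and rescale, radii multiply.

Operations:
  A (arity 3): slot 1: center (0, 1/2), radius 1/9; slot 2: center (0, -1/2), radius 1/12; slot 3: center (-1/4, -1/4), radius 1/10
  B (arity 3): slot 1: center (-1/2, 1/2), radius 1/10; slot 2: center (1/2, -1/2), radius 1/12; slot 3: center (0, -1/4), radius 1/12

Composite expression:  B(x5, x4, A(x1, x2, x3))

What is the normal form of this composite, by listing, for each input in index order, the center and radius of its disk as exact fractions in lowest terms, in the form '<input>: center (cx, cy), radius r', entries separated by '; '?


Only the slot chain above each x matters under B; compose those maps.
for x5, the 1-step affine chain lands on center (-1/2, 1/2), radius 1/10
for x4, the 1-step affine chain lands on center (1/2, -1/2), radius 1/12
for x1, the 2-step affine chain lands on center (0, -5/24), radius 1/108
for x2, the 2-step affine chain lands on center (0, -7/24), radius 1/144
for x3, the 2-step affine chain lands on center (-1/48, -13/48), radius 1/120

x1: center (0, -5/24), radius 1/108; x2: center (0, -7/24), radius 1/144; x3: center (-1/48, -13/48), radius 1/120; x4: center (1/2, -1/2), radius 1/12; x5: center (-1/2, 1/2), radius 1/10


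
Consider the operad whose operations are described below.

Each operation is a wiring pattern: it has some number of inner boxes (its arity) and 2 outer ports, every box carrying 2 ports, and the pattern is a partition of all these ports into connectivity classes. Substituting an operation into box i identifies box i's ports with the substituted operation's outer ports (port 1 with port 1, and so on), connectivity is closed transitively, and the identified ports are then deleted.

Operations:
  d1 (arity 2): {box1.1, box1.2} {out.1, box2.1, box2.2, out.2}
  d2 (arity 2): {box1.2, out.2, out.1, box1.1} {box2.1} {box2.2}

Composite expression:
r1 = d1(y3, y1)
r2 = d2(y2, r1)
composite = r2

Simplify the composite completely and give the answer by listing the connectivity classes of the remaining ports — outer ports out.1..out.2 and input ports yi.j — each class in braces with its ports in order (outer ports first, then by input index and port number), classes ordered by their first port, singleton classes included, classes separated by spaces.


{out.1, out.2, y2.1, y2.2} {y1.1, y1.2} {y3.1, y3.2}

After gluing at d2, chains via deleted ports link the y-ports.
through d1, on inputs (y3, y1): {out.1, out.2, y1.1, y1.2} {y3.1, y3.2} (out.j = stage outer ports)
through d2, on inputs (y2, y3, y1): {out.1, out.2, y2.1, y2.2} {y1.1, y1.2} {y3.1, y3.2} (out.j = stage outer ports)


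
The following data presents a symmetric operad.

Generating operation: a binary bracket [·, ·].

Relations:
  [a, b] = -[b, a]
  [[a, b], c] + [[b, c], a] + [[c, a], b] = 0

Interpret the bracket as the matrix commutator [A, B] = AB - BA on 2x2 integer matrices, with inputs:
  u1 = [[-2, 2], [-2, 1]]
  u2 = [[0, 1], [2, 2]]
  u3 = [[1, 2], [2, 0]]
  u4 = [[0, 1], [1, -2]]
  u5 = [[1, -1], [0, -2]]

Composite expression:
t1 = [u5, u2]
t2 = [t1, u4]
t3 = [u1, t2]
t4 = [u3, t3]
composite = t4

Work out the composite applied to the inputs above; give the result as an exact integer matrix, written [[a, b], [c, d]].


[[-84, 102], [-60, 84]]

[u5, u2] = [[-2, 1], [-6, 2]]
[[u5, u2], u4] = [[7, -6], [-8, -7]]
[u1, [[u5, u2], u4]] = [[-28, -10], [-52, 28]]
[u3, [u1, [[u5, u2], u4]]] = [[-84, 102], [-60, 84]]


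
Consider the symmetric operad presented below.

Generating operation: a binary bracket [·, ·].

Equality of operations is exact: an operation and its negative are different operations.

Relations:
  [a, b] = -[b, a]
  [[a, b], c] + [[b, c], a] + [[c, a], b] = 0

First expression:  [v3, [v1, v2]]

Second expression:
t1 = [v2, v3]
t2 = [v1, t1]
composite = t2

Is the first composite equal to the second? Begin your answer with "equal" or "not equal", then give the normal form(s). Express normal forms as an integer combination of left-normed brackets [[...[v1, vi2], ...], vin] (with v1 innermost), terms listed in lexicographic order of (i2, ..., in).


The first expression, normalized: -[[v1, v2], v3]
The second expression, normalized: [[v1, v2], v3] - [[v1, v3], v2]
No match — not equal.

not equal; the first gives -[[v1, v2], v3] and the second [[v1, v2], v3] - [[v1, v3], v2]


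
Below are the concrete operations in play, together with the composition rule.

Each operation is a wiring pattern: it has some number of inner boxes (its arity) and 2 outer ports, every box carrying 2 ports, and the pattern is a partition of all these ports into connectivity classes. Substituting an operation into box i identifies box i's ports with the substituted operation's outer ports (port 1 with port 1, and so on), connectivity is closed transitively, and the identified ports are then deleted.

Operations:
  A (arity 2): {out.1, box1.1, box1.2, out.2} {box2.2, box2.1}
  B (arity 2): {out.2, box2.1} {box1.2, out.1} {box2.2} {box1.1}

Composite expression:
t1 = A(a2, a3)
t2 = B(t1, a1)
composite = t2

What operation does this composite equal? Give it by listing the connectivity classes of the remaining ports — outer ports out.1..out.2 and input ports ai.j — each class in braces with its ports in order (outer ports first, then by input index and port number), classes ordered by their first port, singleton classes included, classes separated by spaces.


{out.1, a2.1, a2.2} {out.2, a1.1} {a1.2} {a3.1, a3.2}

Two ports join when wires chain via B-identified ports.
stage A: inputs (a2, a3), connectivity {out.1, out.2, a2.1, a2.2} {a3.1, a3.2}, out.j its boundary
stage B: inputs (a2, a3, a1), connectivity {out.1, a2.1, a2.2} {out.2, a1.1} {a1.2} {a3.1, a3.2}, out.j its boundary


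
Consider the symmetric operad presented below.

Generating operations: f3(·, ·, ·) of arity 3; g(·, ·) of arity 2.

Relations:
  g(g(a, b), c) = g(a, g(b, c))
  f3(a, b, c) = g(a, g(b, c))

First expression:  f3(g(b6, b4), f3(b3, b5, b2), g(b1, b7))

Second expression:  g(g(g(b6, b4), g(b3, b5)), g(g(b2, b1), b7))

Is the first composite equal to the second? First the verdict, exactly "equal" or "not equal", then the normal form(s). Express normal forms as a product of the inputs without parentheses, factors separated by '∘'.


Reducing the first expression gives b6 ∘ b4 ∘ b3 ∘ b5 ∘ b2 ∘ b1 ∘ b7
Reducing the second expression gives b6 ∘ b4 ∘ b3 ∘ b5 ∘ b2 ∘ b1 ∘ b7
The normal forms match — equal.

equal; both compose to b6 ∘ b4 ∘ b3 ∘ b5 ∘ b2 ∘ b1 ∘ b7


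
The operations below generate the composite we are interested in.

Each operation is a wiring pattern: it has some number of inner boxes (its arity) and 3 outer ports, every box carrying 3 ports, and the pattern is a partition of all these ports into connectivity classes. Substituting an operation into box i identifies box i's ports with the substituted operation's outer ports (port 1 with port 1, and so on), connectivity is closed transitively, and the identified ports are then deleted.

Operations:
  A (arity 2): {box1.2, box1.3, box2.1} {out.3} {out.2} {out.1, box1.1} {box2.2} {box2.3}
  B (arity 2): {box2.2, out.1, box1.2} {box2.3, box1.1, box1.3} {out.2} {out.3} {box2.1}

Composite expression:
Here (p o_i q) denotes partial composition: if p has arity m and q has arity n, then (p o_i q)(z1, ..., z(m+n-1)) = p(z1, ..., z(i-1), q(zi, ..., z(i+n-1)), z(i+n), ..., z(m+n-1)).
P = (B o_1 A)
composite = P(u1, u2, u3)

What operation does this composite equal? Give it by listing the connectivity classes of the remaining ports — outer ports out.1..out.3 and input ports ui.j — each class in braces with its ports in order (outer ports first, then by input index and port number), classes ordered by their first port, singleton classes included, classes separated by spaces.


Two ports join when wires chain via B-identified ports.
composing A on (u1, u2), with out.j its own outer ports: {out.1, u1.1} {out.2} {out.3} {u1.2, u1.3, u2.1} {u2.2} {u2.3}
composing B on (u1, u2, u3), with out.j its own outer ports: {out.1, u3.2} {out.2} {out.3} {u1.1, u3.3} {u1.2, u1.3, u2.1} {u2.2} {u2.3} {u3.1}

{out.1, u3.2} {out.2} {out.3} {u1.1, u3.3} {u1.2, u1.3, u2.1} {u2.2} {u2.3} {u3.1}


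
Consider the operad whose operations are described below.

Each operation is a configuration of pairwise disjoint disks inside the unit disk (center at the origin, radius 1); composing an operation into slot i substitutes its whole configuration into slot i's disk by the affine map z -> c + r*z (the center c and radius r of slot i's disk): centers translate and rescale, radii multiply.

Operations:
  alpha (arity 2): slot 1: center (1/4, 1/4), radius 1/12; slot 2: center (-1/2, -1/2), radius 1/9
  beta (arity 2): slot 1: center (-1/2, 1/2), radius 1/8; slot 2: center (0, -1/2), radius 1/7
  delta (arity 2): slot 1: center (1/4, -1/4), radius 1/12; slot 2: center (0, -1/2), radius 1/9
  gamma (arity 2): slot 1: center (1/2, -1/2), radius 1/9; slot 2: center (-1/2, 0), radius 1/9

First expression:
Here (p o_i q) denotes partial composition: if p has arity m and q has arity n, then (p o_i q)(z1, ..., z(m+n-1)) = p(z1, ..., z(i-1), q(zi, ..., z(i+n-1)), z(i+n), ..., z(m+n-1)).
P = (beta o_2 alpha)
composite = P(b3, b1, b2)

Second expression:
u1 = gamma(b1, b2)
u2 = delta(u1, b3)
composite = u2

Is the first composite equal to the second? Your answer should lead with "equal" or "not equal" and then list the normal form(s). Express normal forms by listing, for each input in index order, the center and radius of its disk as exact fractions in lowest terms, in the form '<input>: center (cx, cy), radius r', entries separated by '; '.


The first composite normalizes to b1: center (1/28, -13/28), radius 1/84; b2: center (-1/14, -4/7), radius 1/63; b3: center (-1/2, 1/2), radius 1/8
The second composite normalizes to b1: center (7/24, -7/24), radius 1/108; b2: center (5/24, -1/4), radius 1/108; b3: center (0, -1/2), radius 1/9
They disagree, so not equal.

not equal — first b1: center (1/28, -13/28), radius 1/84; b2: center (-1/14, -4/7), radius 1/63; b3: center (-1/2, 1/2), radius 1/8, second b1: center (7/24, -7/24), radius 1/108; b2: center (5/24, -1/4), radius 1/108; b3: center (0, -1/2), radius 1/9


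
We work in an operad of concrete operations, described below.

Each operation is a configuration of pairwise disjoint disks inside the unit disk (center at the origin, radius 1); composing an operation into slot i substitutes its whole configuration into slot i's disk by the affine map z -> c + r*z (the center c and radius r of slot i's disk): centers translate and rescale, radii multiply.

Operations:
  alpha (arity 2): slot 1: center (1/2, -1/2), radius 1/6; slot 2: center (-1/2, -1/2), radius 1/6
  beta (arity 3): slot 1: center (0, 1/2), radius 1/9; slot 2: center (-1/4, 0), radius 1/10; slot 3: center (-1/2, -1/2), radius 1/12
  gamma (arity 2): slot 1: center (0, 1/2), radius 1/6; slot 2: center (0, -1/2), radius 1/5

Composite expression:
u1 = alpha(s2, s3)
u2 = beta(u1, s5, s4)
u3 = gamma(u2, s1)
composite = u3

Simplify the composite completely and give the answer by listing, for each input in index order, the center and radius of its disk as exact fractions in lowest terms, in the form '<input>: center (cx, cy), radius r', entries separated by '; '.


s1: center (0, -1/2), radius 1/5; s2: center (1/108, 31/54), radius 1/324; s3: center (-1/108, 31/54), radius 1/324; s4: center (-1/12, 5/12), radius 1/72; s5: center (-1/24, 1/2), radius 1/60

Below gamma, radii multiply path by path; the s-disk centers shift.
for s2, the 3-step affine chain lands on center (1/108, 31/54), radius 1/324
for s3, the 3-step affine chain lands on center (-1/108, 31/54), radius 1/324
for s5, the 2-step affine chain lands on center (-1/24, 1/2), radius 1/60
for s4, the 2-step affine chain lands on center (-1/12, 5/12), radius 1/72
for s1, the 1-step affine chain lands on center (0, -1/2), radius 1/5


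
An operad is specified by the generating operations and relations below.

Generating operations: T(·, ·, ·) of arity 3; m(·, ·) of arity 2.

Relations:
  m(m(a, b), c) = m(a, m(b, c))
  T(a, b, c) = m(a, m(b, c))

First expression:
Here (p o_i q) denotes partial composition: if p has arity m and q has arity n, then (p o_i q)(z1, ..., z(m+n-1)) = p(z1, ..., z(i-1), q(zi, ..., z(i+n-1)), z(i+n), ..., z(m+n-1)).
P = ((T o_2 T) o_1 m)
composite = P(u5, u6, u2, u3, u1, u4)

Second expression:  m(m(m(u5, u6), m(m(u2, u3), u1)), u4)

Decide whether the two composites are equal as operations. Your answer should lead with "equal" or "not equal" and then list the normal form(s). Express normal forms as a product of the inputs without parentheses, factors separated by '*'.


equal — both sides give u5 * u6 * u2 * u3 * u1 * u4


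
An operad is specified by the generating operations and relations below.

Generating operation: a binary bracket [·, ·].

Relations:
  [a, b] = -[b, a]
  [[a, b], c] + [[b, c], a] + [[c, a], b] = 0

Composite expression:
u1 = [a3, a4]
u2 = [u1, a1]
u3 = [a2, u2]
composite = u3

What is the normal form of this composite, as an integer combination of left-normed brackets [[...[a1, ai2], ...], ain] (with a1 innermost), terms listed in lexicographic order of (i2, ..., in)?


[[[a1, a3], a4], a2] - [[[a1, a4], a3], a2]

Expand each bracket as ab - ba; the a1-initial words give the coefficients.
Composite bracket: [a2, [[a3, a4], a1]]
Full expansion: 8 signed words from ab - ba (2^3 = 8).
Words beginning with a1 determine it all:
  a1a3a4a2 appears with sign +1, giving the term +[[[a1, a3], a4], a2]
  a1a4a3a2 appears with sign -1, giving the term -[[[a1, a4], a3], a2]


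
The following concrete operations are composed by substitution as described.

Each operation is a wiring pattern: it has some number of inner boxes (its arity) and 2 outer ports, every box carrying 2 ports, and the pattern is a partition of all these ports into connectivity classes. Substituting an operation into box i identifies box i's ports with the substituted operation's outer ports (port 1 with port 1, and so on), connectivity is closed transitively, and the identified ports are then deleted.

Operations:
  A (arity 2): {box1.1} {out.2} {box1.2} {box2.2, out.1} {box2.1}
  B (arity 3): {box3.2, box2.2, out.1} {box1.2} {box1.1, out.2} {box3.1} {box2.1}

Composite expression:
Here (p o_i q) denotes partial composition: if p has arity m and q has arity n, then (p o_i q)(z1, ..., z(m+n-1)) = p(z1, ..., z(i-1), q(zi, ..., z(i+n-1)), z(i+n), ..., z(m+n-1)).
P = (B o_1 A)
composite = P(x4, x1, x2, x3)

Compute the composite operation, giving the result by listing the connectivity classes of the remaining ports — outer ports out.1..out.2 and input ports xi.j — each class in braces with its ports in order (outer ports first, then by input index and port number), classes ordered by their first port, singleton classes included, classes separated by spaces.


Treat the ports identified at B as solder joints: merge, then drop.
A over (x4, x1) gives {out.1, x1.2} {out.2} {x1.1} {x4.1} {x4.2}, out.j being that stage's outer ports
B over (x4, x1, x2, x3) gives {out.1, x2.2, x3.2} {out.2, x1.2} {x1.1} {x2.1} {x3.1} {x4.1} {x4.2}, out.j being that stage's outer ports

{out.1, x2.2, x3.2} {out.2, x1.2} {x1.1} {x2.1} {x3.1} {x4.1} {x4.2}


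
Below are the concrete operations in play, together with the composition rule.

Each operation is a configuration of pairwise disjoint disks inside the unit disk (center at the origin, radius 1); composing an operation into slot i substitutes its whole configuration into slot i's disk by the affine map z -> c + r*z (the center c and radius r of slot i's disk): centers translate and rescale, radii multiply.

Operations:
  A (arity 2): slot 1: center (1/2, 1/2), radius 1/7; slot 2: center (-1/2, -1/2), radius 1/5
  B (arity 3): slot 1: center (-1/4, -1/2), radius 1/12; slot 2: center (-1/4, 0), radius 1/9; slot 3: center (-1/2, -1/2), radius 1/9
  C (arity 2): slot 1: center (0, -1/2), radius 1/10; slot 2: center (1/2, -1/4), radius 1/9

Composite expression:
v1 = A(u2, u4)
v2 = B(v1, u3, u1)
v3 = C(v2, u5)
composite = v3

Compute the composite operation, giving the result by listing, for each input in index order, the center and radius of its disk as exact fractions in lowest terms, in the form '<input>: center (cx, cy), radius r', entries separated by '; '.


u1: center (-1/20, -11/20), radius 1/90; u2: center (-1/48, -131/240), radius 1/840; u3: center (-1/40, -1/2), radius 1/90; u4: center (-7/240, -133/240), radius 1/600; u5: center (1/2, -1/4), radius 1/9

Nesting under C composes maps z -> c + r*z down each u-path.
input u2: applying the 3 nested substitutions gives center (-1/48, -131/240), radius 1/840
input u4: applying the 3 nested substitutions gives center (-7/240, -133/240), radius 1/600
input u3: applying the 2 nested substitutions gives center (-1/40, -1/2), radius 1/90
input u1: applying the 2 nested substitutions gives center (-1/20, -11/20), radius 1/90
input u5: applying the 1 nested substitution gives center (1/2, -1/4), radius 1/9


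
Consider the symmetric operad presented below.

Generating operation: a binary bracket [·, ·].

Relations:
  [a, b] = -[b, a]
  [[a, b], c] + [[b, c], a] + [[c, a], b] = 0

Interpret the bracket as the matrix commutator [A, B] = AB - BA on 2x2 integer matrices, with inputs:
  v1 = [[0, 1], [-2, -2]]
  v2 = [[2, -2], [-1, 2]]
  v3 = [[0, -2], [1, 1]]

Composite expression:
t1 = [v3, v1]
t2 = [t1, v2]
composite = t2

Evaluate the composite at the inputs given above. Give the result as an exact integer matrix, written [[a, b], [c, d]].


[[-3, -12], [6, 3]]

[v3, v1] = [[3, 3], [0, -3]]
[[v3, v1], v2] = [[-3, -12], [6, 3]]


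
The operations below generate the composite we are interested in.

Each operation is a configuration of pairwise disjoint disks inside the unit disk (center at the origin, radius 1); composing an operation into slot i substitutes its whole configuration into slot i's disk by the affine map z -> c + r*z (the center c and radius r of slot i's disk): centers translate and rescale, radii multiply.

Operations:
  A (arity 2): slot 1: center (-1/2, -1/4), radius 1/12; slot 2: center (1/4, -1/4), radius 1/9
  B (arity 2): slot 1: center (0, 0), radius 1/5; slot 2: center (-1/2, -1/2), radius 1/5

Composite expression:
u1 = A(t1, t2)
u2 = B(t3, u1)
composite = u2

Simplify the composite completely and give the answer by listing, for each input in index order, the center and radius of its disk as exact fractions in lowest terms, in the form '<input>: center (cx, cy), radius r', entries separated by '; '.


t1: center (-3/5, -11/20), radius 1/60; t2: center (-9/20, -11/20), radius 1/45; t3: center (0, 0), radius 1/5

Only the slot chain above each t matters under B; compose those maps.
tracing t3 down its 1-map path: center (0, 0), radius 1/5
tracing t1 down its 2-map path: center (-3/5, -11/20), radius 1/60
tracing t2 down its 2-map path: center (-9/20, -11/20), radius 1/45


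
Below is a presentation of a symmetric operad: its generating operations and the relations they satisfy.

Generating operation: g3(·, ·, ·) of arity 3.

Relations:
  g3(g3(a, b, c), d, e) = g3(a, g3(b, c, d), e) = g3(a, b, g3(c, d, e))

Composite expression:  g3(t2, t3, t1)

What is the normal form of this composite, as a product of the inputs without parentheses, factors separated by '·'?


Key point: g3 is associative — brackets drop, the t-order remains.
g3(t2, t3, t1) linearizes to t2 · t3 · t1

t2 · t3 · t1


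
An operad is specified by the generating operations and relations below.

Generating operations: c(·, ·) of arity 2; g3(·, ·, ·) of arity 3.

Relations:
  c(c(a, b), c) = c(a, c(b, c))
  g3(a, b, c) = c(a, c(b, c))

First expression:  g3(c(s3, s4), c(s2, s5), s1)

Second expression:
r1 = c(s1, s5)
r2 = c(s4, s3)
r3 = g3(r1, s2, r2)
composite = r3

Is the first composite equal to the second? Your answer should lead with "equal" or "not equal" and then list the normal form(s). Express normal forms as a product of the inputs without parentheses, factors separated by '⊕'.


not equal; first: s3 ⊕ s4 ⊕ s2 ⊕ s5 ⊕ s1; second: s1 ⊕ s5 ⊕ s2 ⊕ s4 ⊕ s3

The first composite normalizes to s3 ⊕ s4 ⊕ s2 ⊕ s5 ⊕ s1
The second composite normalizes to s1 ⊕ s5 ⊕ s2 ⊕ s4 ⊕ s3
The forms do not match — not equal.


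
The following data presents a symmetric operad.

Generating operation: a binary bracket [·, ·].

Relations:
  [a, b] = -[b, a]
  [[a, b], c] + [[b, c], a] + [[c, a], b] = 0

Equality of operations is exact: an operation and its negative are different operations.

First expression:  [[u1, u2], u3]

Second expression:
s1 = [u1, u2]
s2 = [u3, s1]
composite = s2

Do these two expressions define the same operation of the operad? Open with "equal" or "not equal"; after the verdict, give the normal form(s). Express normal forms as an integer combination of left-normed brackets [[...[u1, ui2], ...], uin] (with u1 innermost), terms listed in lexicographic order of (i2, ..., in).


not equal; the first gives [[u1, u2], u3] and the second -[[u1, u2], u3]

Normal form of the first expression: [[u1, u2], u3]
Normal form of the second expression: -[[u1, u2], u3]
The normal forms differ: not equal.


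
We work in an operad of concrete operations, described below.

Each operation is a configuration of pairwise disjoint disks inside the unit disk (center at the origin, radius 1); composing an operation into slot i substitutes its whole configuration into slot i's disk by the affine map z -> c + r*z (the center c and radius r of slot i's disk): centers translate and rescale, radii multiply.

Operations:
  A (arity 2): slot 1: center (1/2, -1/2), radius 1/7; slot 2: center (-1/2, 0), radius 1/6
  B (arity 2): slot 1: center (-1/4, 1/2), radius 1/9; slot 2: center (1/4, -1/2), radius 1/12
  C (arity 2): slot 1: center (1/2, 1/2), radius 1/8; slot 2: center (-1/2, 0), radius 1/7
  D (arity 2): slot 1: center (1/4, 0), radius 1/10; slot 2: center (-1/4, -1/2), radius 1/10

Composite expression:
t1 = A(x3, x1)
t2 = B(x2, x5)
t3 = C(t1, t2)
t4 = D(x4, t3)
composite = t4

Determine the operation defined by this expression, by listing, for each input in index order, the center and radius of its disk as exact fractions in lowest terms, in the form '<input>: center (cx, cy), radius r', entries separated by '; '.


x1: center (-33/160, -9/20), radius 1/480; x2: center (-17/56, -69/140), radius 1/630; x3: center (-31/160, -73/160), radius 1/560; x4: center (1/4, 0), radius 1/10; x5: center (-83/280, -71/140), radius 1/840


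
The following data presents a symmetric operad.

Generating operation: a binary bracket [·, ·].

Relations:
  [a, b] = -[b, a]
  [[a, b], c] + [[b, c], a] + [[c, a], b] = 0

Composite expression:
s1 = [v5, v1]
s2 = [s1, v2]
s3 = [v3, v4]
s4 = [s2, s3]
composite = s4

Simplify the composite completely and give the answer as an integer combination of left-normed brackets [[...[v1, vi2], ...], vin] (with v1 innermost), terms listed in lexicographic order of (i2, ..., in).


Left-normed coefficients sit on the v1-initial expansion words.
Composite bracket: [[[v5, v1], v2], [v3, v4]]
The bracket unfolds into 16 signed words via [a, b] = ab - ba (2^4 = 16).
Only words starting with v1 matter:
  v1v5v2v3v4 appears with sign -1, giving the term -[[[[v1, v5], v2], v3], v4]
  v1v5v2v4v3 appears with sign +1, giving the term +[[[[v1, v5], v2], v4], v3]

-[[[[v1, v5], v2], v3], v4] + [[[[v1, v5], v2], v4], v3]


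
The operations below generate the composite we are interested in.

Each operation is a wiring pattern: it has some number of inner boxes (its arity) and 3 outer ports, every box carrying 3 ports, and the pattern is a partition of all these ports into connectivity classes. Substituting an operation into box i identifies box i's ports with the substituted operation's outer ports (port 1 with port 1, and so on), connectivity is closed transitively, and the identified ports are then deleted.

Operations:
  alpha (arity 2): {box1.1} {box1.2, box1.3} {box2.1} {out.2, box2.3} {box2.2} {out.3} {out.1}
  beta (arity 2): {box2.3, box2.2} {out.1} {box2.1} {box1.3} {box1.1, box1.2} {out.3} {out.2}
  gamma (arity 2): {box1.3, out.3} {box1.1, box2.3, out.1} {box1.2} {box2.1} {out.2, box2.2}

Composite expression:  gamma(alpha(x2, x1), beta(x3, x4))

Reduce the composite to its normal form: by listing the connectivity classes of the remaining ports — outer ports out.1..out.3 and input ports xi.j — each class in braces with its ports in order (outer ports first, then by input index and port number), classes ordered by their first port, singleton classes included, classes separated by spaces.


{out.1} {out.2} {out.3} {x1.1} {x1.2} {x1.3} {x2.1} {x2.2, x2.3} {x3.1, x3.2} {x3.3} {x4.1} {x4.2, x4.3}

Two ports join when wires chain via gamma-identified ports.
after alpha, the pattern on (x2, x1) reads {out.1} {out.2, x1.3} {out.3} {x1.1} {x1.2} {x2.1} {x2.2, x2.3} (out.j = its outer ports)
after beta, the pattern on (x3, x4) reads {out.1} {out.2} {out.3} {x3.1, x3.2} {x3.3} {x4.1} {x4.2, x4.3} (out.j = its outer ports)
after gamma, the pattern on (x2, x1, x3, x4) reads {out.1} {out.2} {out.3} {x1.1} {x1.2} {x1.3} {x2.1} {x2.2, x2.3} {x3.1, x3.2} {x3.3} {x4.1} {x4.2, x4.3} (out.j = its outer ports)


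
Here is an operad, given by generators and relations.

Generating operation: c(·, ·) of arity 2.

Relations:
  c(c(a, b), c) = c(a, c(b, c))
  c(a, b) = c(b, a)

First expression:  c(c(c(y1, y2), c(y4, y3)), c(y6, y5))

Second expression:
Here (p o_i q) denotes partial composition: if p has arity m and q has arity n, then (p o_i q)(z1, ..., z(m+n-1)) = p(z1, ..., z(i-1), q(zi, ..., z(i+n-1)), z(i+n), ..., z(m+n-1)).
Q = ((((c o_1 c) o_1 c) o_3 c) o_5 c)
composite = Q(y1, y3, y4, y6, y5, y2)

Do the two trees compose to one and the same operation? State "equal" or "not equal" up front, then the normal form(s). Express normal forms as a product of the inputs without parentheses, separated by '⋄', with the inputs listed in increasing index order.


The first composite normalizes to y1 ⋄ y2 ⋄ y3 ⋄ y4 ⋄ y5 ⋄ y6
The second composite normalizes to y1 ⋄ y2 ⋄ y3 ⋄ y4 ⋄ y5 ⋄ y6
The forms coincide; equal.

equal; both compose to y1 ⋄ y2 ⋄ y3 ⋄ y4 ⋄ y5 ⋄ y6


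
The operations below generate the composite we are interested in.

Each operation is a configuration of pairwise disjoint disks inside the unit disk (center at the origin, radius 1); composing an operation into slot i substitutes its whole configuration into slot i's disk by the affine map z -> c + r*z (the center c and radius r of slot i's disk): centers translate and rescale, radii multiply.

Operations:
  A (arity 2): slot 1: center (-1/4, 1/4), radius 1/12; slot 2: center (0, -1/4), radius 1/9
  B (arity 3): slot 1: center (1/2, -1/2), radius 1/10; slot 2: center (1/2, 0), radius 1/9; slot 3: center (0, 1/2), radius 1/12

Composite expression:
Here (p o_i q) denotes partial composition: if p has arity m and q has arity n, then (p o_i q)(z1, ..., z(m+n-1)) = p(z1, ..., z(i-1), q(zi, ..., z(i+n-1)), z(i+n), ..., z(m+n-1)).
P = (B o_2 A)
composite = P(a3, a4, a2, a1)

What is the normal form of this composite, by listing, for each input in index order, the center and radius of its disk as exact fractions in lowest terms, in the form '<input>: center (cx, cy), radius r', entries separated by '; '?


a1: center (0, 1/2), radius 1/12; a2: center (1/2, -1/36), radius 1/81; a3: center (1/2, -1/2), radius 1/10; a4: center (17/36, 1/36), radius 1/108

Nesting under B composes maps z -> c + r*z down each a-path.
tracing a3 down its 1-map path: center (1/2, -1/2), radius 1/10
tracing a4 down its 2-map path: center (17/36, 1/36), radius 1/108
tracing a2 down its 2-map path: center (1/2, -1/36), radius 1/81
tracing a1 down its 1-map path: center (0, 1/2), radius 1/12


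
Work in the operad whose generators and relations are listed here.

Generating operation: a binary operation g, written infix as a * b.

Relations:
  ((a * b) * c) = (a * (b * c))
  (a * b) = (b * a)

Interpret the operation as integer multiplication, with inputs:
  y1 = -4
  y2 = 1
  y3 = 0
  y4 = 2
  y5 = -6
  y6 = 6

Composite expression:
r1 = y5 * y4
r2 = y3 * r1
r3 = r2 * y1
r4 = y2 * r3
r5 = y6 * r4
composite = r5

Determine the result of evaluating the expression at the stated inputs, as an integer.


(y5 * y4) = -12
(y3 * (y5 * y4)) = 0
((y3 * (y5 * y4)) * y1) = 0
(y2 * ((y3 * (y5 * y4)) * y1)) = 0
(y6 * (y2 * ((y3 * (y5 * y4)) * y1))) = 0

0


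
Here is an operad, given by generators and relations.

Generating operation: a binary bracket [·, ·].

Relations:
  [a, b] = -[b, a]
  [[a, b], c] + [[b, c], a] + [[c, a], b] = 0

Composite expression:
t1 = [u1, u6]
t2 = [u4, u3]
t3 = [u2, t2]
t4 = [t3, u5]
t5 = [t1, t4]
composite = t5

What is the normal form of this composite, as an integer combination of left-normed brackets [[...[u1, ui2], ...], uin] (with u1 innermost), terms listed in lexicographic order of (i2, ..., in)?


Left-normed coefficients sit on the u1-initial expansion words.
Composite bracket: [[u1, u6], [[u2, [u4, u3]], u5]]
Full expansion: 32 signed words from ab - ba (2^5 = 32).
Only words starting with u1 matter:
  word u1u6u2u3u4u5 has sign -1, contributing -[[[[[u1, u6], u2], u3], u4], u5]
  word u1u6u2u4u3u5 has sign +1, contributing +[[[[[u1, u6], u2], u4], u3], u5]
  word u1u6u3u4u2u5 has sign +1, contributing +[[[[[u1, u6], u3], u4], u2], u5]
  word u1u6u4u3u2u5 has sign -1, contributing -[[[[[u1, u6], u4], u3], u2], u5]
  word u1u6u5u2u3u4 has sign +1, contributing +[[[[[u1, u6], u5], u2], u3], u4]
  word u1u6u5u2u4u3 has sign -1, contributing -[[[[[u1, u6], u5], u2], u4], u3]
  word u1u6u5u3u4u2 has sign -1, contributing -[[[[[u1, u6], u5], u3], u4], u2]
  word u1u6u5u4u3u2 has sign +1, contributing +[[[[[u1, u6], u5], u4], u3], u2]

-[[[[[u1, u6], u2], u3], u4], u5] + [[[[[u1, u6], u2], u4], u3], u5] + [[[[[u1, u6], u3], u4], u2], u5] - [[[[[u1, u6], u4], u3], u2], u5] + [[[[[u1, u6], u5], u2], u3], u4] - [[[[[u1, u6], u5], u2], u4], u3] - [[[[[u1, u6], u5], u3], u4], u2] + [[[[[u1, u6], u5], u4], u3], u2]


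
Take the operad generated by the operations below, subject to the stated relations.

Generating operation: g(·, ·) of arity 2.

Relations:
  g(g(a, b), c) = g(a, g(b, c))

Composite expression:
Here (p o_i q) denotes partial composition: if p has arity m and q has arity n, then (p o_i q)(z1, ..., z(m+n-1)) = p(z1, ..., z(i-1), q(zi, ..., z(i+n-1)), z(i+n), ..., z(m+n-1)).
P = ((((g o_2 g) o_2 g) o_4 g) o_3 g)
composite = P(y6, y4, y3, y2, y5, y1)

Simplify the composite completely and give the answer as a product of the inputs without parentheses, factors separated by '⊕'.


y6 ⊕ y4 ⊕ y3 ⊕ y2 ⊕ y5 ⊕ y1

Associativity of g dissolves the nesting; only the y-input order survives.
g(y3, y2) spells out as y3 ⊕ y2
g(y4, g(y3, y2)) spells out as y4 ⊕ y3 ⊕ y2
g(y5, y1) spells out as y5 ⊕ y1
g(g(y4, g(y3, y2)), g(y5, y1)) spells out as y4 ⊕ y3 ⊕ y2 ⊕ y5 ⊕ y1
g(y6, g(g(y4, g(y3, y2)), g(y5, y1))) spells out as y6 ⊕ y4 ⊕ y3 ⊕ y2 ⊕ y5 ⊕ y1


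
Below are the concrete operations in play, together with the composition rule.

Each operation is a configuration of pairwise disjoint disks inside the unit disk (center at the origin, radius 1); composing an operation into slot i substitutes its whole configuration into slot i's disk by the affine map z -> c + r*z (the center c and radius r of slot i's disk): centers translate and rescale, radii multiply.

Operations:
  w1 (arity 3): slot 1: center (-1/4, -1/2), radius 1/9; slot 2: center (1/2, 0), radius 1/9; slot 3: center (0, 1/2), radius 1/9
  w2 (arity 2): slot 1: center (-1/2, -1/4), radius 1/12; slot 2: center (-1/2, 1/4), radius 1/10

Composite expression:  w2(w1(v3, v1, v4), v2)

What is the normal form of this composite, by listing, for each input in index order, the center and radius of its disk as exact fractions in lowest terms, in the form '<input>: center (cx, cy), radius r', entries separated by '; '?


v1: center (-11/24, -1/4), radius 1/108; v2: center (-1/2, 1/4), radius 1/10; v3: center (-25/48, -7/24), radius 1/108; v4: center (-1/2, -5/24), radius 1/108

Each v-disk chains the slot maps above it in w2; radii multiply.
for v3, the 2-step affine chain lands on center (-25/48, -7/24), radius 1/108
for v1, the 2-step affine chain lands on center (-11/24, -1/4), radius 1/108
for v4, the 2-step affine chain lands on center (-1/2, -5/24), radius 1/108
for v2, the 1-step affine chain lands on center (-1/2, 1/4), radius 1/10


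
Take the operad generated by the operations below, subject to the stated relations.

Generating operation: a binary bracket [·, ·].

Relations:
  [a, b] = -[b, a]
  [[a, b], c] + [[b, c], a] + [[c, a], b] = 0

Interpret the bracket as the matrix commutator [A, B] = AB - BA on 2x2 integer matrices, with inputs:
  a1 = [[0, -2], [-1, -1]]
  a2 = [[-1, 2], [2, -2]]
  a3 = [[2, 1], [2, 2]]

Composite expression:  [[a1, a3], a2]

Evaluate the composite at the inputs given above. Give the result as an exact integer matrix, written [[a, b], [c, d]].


[[6, -13], [10, -6]]

[a1, a3] = [[-3, 1], [-2, 3]]
[[a1, a3], a2] = [[6, -13], [10, -6]]


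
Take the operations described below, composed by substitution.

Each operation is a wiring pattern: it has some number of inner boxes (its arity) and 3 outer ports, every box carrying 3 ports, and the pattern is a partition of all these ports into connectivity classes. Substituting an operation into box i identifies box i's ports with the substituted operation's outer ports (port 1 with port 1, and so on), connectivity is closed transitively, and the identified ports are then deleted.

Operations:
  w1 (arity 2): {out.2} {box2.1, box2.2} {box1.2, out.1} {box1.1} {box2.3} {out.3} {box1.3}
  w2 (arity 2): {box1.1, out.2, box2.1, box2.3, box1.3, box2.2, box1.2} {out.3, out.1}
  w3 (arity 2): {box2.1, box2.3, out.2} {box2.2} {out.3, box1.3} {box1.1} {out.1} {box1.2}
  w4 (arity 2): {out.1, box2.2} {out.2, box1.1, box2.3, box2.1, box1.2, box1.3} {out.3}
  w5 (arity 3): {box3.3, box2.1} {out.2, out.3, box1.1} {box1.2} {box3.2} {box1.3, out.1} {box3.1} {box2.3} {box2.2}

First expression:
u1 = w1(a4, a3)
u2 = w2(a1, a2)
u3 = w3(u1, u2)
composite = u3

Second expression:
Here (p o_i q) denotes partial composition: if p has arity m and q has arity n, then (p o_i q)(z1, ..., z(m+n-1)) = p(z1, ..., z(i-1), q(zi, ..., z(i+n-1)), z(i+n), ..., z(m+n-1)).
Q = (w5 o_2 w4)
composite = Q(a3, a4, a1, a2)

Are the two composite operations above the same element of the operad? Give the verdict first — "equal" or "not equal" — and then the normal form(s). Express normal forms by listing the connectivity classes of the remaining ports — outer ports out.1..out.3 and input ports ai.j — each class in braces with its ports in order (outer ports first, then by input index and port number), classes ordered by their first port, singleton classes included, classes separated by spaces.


not equal; first: {out.1} {out.2} {out.3} {a1.1, a1.2, a1.3, a2.1, a2.2, a2.3} {a3.1, a3.2} {a3.3} {a4.1} {a4.2} {a4.3}; second: {out.1, a3.3} {out.2, out.3, a3.1} {a1.1, a1.3, a4.1, a4.2, a4.3} {a1.2, a2.3} {a2.1} {a2.2} {a3.2}

Normal form of the first expression: {out.1} {out.2} {out.3} {a1.1, a1.2, a1.3, a2.1, a2.2, a2.3} {a3.1, a3.2} {a3.3} {a4.1} {a4.2} {a4.3}
Normal form of the second expression: {out.1, a3.3} {out.2, out.3, a3.1} {a1.1, a1.3, a4.1, a4.2, a4.3} {a1.2, a2.3} {a2.1} {a2.2} {a3.2}
Different reductions; not equal.


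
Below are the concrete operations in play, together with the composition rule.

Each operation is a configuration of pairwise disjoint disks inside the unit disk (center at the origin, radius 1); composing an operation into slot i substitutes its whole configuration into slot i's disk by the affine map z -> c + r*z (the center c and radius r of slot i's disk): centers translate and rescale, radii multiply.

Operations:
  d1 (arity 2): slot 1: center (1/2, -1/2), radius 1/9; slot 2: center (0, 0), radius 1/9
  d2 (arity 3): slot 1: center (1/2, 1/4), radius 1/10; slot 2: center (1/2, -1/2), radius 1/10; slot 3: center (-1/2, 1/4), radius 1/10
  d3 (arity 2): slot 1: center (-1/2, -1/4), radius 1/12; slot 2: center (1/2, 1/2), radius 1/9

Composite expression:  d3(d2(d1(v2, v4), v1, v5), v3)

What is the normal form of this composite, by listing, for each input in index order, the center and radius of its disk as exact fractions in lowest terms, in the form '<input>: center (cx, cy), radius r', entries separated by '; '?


v1: center (-11/24, -7/24), radius 1/120; v2: center (-109/240, -7/30), radius 1/1080; v3: center (1/2, 1/2), radius 1/9; v4: center (-11/24, -11/48), radius 1/1080; v5: center (-13/24, -11/48), radius 1/120

Nesting under d3 composes maps z -> c + r*z down each v-path.
tracing v2 down its 3-map path: center (-109/240, -7/30), radius 1/1080
tracing v4 down its 3-map path: center (-11/24, -11/48), radius 1/1080
tracing v1 down its 2-map path: center (-11/24, -7/24), radius 1/120
tracing v5 down its 2-map path: center (-13/24, -11/48), radius 1/120
tracing v3 down its 1-map path: center (1/2, 1/2), radius 1/9


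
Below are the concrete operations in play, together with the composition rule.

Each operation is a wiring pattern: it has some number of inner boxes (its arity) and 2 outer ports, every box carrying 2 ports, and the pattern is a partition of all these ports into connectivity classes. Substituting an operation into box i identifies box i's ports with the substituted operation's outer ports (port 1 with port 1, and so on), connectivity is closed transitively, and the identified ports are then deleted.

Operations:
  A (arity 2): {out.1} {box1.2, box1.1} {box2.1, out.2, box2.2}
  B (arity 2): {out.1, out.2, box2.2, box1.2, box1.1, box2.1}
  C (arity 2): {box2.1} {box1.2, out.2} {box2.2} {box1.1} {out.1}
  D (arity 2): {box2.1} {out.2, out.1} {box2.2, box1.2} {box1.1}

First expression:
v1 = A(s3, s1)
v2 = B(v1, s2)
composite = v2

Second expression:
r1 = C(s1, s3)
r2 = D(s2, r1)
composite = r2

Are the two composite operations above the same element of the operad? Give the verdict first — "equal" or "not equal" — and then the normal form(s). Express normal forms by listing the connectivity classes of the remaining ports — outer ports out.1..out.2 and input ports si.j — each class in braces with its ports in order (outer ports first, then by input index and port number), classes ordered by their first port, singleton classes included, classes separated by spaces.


not equal: they reduce to {out.1, out.2, s1.1, s1.2, s2.1, s2.2} {s3.1, s3.2} and {out.1, out.2} {s1.1} {s1.2, s2.2} {s2.1} {s3.1} {s3.2}

The first expression, normalized: {out.1, out.2, s1.1, s1.2, s2.1, s2.2} {s3.1, s3.2}
The second expression, normalized: {out.1, out.2} {s1.1} {s1.2, s2.2} {s2.1} {s3.1} {s3.2}
No match — not equal.
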